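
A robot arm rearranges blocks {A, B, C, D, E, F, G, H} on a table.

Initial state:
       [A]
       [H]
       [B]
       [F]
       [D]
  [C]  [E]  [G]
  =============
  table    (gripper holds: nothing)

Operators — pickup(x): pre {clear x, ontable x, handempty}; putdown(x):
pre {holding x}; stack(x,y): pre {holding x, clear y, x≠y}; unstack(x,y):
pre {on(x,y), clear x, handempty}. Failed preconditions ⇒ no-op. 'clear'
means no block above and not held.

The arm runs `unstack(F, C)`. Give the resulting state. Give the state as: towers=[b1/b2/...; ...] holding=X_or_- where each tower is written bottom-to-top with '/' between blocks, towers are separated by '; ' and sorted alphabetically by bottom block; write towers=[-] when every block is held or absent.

before: towers=[C; E/D/F/B/H/A; G] holding=-
pre[unstack(F, C)]: on(F,C) ✗, clear(F) ✗, handempty ✓
on(F,C), clear(F) unmet → unstack(F, C) is a no-op
after:  towers=[C; E/D/F/B/H/A; G] holding=-

towers=[C; E/D/F/B/H/A; G] holding=-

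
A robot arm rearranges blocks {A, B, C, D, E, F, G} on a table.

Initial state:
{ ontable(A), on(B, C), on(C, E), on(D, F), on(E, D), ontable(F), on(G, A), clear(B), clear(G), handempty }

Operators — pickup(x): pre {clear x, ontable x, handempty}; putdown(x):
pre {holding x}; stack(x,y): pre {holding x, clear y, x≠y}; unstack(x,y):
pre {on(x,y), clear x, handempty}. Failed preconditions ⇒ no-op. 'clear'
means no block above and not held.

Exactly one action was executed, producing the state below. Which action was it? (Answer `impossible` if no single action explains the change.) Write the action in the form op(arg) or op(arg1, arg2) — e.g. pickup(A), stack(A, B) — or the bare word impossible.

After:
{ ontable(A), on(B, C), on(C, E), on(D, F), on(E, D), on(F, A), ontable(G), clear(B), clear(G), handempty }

impossible

target: towers=[A/F/D/E/C/B; G] holding=-
     unstack(B, C) → towers=[A/G; F/D/E/C] holding=B
     unstack(G, A) → towers=[A; F/D/E/C/B] holding=G
none of the 2 applicable actions match → impossible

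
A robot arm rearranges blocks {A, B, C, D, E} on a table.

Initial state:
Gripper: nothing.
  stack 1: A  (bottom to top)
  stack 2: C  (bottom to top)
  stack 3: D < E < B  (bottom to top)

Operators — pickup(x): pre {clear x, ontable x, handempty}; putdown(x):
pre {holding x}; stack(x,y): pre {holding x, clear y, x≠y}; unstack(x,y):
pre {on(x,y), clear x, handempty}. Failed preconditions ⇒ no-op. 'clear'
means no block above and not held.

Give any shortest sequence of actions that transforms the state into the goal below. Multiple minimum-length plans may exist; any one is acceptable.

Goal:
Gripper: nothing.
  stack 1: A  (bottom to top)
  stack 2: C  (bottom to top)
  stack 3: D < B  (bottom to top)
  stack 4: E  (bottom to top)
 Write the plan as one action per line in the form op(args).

unstack(B, E)
putdown(B)
unstack(E, D)
putdown(E)
pickup(B)
stack(B, D)

step 1 (unstack(B, E)): towers=[A; C; D/E] holding=B
step 2 (putdown(B)): towers=[A; B; C; D/E] holding=-
step 3 (unstack(E, D)): towers=[A; B; C; D] holding=E
step 4 (putdown(E)): towers=[A; B; C; D; E] holding=-
step 5 (pickup(B)): towers=[A; C; D; E] holding=B
step 6 (stack(B, D)): towers=[A; C; D/B; E] holding=-
goal check: towers=[A; C; D/B; E] holding=- — reached (length 6, optimal by BFS)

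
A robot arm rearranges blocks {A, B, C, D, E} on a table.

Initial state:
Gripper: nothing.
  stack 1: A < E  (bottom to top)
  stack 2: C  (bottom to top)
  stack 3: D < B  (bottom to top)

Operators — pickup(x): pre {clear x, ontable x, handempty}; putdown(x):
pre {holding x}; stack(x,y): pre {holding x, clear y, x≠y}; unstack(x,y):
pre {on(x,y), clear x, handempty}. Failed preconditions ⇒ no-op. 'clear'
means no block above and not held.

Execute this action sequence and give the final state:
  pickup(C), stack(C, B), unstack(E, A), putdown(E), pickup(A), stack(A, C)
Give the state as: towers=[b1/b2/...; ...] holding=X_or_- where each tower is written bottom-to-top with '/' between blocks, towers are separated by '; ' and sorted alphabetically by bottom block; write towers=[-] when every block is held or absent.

towers=[D/B/C/A; E] holding=-

step 1 (pickup(C)): towers=[A/E; D/B] holding=C
step 2 (stack(C, B)): towers=[A/E; D/B/C] holding=-
step 3 (unstack(E, A)): towers=[A; D/B/C] holding=E
step 4 (putdown(E)): towers=[A; D/B/C; E] holding=-
step 5 (pickup(A)): towers=[D/B/C; E] holding=A
step 6 (stack(A, C)): towers=[D/B/C/A; E] holding=-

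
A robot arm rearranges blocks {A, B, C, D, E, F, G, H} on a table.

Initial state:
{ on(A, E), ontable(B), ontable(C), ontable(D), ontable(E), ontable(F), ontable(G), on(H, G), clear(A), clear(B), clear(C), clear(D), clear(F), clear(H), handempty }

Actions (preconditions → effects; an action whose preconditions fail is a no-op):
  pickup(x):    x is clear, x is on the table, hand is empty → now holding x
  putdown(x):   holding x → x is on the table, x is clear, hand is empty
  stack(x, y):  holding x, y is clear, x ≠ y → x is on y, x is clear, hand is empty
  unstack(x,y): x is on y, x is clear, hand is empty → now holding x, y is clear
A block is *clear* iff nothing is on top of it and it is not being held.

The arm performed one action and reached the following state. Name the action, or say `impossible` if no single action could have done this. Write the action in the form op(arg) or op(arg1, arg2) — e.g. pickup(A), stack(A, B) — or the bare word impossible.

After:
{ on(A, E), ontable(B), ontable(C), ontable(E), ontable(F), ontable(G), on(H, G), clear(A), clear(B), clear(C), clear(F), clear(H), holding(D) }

target: towers=[B; C; E/A; F; G/H] holding=D
     unstack(A, E) → towers=[B; C; D; E; F; G/H] holding=A
     unstack(H, G) → towers=[B; C; D; E/A; F; G] holding=H
         pickup(B) → towers=[C; D; E/A; F; G/H] holding=B
         pickup(F) → towers=[B; C; D; E/A; G/H] holding=F
         pickup(D) → towers=[B; C; E/A; F; G/H] holding=D  ← match
         pickup(C) → towers=[B; D; E/A; F; G/H] holding=C

pickup(D)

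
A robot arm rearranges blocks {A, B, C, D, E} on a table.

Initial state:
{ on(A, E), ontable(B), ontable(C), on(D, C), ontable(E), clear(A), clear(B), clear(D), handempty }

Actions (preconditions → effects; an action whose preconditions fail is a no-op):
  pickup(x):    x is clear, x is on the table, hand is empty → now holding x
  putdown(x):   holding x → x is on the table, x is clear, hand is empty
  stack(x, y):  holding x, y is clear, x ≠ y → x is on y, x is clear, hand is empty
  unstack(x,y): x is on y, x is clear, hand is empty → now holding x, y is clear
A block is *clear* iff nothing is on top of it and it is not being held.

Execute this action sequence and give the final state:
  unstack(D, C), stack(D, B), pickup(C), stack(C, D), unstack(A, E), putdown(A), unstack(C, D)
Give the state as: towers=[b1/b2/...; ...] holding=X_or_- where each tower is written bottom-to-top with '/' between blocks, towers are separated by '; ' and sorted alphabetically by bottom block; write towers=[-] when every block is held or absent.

towers=[A; B/D; E] holding=C

step 1 (unstack(D, C)): towers=[B; C; E/A] holding=D
step 2 (stack(D, B)): towers=[B/D; C; E/A] holding=-
step 3 (pickup(C)): towers=[B/D; E/A] holding=C
step 4 (stack(C, D)): towers=[B/D/C; E/A] holding=-
step 5 (unstack(A, E)): towers=[B/D/C; E] holding=A
step 6 (putdown(A)): towers=[A; B/D/C; E] holding=-
step 7 (unstack(C, D)): towers=[A; B/D; E] holding=C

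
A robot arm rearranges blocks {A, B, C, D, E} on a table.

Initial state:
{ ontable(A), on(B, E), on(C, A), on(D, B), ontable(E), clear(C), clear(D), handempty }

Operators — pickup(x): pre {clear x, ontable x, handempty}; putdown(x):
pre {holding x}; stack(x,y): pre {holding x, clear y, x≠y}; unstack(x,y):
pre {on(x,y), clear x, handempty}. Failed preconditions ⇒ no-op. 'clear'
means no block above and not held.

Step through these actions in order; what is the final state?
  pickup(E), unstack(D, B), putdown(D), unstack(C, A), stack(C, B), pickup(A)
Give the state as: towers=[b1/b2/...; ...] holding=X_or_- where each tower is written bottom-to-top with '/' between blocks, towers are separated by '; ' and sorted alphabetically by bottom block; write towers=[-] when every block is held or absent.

towers=[D; E/B/C] holding=A

step 1 (pickup(E)) [no-op]: towers=[A/C; E/B/D] holding=-
step 2 (unstack(D, B)): towers=[A/C; E/B] holding=D
step 3 (putdown(D)): towers=[A/C; D; E/B] holding=-
step 4 (unstack(C, A)): towers=[A; D; E/B] holding=C
step 5 (stack(C, B)): towers=[A; D; E/B/C] holding=-
step 6 (pickup(A)): towers=[D; E/B/C] holding=A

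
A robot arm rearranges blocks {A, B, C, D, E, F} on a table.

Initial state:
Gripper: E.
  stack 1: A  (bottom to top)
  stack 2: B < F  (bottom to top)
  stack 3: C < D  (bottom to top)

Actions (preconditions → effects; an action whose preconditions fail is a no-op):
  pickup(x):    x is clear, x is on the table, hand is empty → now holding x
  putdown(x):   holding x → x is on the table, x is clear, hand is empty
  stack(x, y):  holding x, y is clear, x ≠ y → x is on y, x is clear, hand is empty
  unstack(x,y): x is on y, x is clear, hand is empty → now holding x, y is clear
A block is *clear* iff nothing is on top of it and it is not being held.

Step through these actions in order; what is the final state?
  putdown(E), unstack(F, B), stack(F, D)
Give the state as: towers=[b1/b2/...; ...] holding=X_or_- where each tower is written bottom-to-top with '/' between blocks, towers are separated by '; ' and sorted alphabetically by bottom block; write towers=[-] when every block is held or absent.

towers=[A; B; C/D/F; E] holding=-

step 1 (putdown(E)): towers=[A; B/F; C/D; E] holding=-
step 2 (unstack(F, B)): towers=[A; B; C/D; E] holding=F
step 3 (stack(F, D)): towers=[A; B; C/D/F; E] holding=-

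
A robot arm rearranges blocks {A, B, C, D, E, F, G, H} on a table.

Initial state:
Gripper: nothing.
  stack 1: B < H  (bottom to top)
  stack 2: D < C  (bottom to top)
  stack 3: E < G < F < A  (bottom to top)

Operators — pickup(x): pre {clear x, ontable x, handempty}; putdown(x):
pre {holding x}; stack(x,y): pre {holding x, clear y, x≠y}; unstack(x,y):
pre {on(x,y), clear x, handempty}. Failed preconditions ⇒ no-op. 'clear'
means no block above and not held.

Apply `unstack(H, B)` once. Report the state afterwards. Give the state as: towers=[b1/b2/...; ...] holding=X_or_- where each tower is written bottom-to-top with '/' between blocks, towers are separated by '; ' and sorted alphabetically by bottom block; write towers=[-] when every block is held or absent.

towers=[B; D/C; E/G/F/A] holding=H

before: towers=[B/H; D/C; E/G/F/A] holding=-
pre[unstack(H, B)]: on(H,B) ✓, clear(H) ✓, handempty ✓
all met → apply unstack(H, B)
after:  towers=[B; D/C; E/G/F/A] holding=H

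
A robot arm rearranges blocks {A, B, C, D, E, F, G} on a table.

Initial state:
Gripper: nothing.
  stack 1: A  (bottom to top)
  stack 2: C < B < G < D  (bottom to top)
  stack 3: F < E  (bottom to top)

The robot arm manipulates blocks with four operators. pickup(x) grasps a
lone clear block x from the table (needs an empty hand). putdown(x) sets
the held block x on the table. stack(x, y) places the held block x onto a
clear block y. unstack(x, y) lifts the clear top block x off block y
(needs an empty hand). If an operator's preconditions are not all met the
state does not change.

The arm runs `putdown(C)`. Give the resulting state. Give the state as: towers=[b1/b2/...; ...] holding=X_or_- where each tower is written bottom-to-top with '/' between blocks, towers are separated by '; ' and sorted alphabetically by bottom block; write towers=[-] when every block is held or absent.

before: towers=[A; C/B/G/D; F/E] holding=-
pre[putdown(C)]: holding(C) fail
holding(C) unmet → putdown(C) is a no-op
after:  towers=[A; C/B/G/D; F/E] holding=-

towers=[A; C/B/G/D; F/E] holding=-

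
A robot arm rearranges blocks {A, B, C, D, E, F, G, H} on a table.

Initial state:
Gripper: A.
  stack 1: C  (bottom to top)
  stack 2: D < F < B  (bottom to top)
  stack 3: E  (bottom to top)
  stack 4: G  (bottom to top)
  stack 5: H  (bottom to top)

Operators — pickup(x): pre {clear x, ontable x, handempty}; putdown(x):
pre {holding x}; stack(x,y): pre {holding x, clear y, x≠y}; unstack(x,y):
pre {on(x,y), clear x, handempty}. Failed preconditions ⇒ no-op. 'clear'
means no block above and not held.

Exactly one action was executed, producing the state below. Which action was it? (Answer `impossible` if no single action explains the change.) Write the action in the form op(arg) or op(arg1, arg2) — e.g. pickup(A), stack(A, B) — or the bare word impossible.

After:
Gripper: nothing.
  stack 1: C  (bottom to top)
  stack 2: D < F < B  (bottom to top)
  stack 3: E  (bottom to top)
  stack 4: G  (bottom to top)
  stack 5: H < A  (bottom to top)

target: towers=[C; D/F/B; E; G; H/A] holding=-
        putdown(A) → towers=[A; C; D/F/B; E; G; H] holding=-
       stack(A, G) → towers=[C; D/F/B; E; G/A; H] holding=-
       stack(A, E) → towers=[C; D/F/B; E/A; G; H] holding=-
       stack(A, H) → towers=[C; D/F/B; E; G; H/A] holding=-  ← match
       stack(A, B) → towers=[C; D/F/B/A; E; G; H] holding=-
       stack(A, C) → towers=[C/A; D/F/B; E; G; H] holding=-

stack(A, H)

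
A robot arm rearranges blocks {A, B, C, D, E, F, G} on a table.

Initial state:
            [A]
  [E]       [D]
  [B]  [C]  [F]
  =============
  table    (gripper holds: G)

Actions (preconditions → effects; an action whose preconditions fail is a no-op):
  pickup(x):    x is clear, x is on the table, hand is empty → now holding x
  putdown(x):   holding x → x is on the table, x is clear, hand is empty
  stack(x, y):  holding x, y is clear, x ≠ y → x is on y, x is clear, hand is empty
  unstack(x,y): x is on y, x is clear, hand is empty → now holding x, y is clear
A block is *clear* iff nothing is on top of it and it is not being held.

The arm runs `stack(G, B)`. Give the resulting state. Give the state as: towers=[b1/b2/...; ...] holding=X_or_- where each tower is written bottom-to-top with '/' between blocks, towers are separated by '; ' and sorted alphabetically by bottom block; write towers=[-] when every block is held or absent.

before: towers=[B/E; C; F/D/A] holding=G
pre[stack(G, B)]: holding(G) ✓, clear(B) ✗, G≠B ✓
clear(B) unmet → stack(G, B) is a no-op
after:  towers=[B/E; C; F/D/A] holding=G

towers=[B/E; C; F/D/A] holding=G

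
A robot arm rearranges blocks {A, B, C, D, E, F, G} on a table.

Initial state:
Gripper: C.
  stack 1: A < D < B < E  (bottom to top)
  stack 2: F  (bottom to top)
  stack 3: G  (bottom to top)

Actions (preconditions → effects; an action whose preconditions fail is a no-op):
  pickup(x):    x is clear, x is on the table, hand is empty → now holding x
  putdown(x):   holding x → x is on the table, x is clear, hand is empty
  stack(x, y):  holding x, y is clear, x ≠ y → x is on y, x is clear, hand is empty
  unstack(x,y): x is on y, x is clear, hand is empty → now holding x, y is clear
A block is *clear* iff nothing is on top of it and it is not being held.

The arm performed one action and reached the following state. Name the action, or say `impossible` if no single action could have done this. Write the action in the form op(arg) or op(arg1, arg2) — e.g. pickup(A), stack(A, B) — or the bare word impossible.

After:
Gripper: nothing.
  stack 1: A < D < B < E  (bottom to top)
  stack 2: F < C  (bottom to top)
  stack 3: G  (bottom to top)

stack(C, F)

target: towers=[A/D/B/E; F/C; G] holding=-
        putdown(C) → towers=[A/D/B/E; C; F; G] holding=-
       stack(C, F) → towers=[A/D/B/E; F/C; G] holding=-  ← match
       stack(C, G) → towers=[A/D/B/E; F; G/C] holding=-
       stack(C, E) → towers=[A/D/B/E/C; F; G] holding=-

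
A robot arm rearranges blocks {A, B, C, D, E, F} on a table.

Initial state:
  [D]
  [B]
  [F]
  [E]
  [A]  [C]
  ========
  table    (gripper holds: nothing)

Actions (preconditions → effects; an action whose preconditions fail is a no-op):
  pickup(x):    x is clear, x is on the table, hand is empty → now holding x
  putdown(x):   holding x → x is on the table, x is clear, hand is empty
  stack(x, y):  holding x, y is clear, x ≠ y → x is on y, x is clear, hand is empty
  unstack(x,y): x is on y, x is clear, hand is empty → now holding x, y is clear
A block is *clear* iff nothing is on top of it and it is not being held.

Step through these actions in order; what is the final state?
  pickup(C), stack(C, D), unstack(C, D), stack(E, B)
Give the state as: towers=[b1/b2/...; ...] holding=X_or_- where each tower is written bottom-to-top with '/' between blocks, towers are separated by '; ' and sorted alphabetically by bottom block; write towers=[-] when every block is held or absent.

towers=[A/E/F/B/D] holding=C

step 1 (pickup(C)): towers=[A/E/F/B/D] holding=C
step 2 (stack(C, D)): towers=[A/E/F/B/D/C] holding=-
step 3 (unstack(C, D)): towers=[A/E/F/B/D] holding=C
step 4 (stack(E, B)) [no-op]: towers=[A/E/F/B/D] holding=C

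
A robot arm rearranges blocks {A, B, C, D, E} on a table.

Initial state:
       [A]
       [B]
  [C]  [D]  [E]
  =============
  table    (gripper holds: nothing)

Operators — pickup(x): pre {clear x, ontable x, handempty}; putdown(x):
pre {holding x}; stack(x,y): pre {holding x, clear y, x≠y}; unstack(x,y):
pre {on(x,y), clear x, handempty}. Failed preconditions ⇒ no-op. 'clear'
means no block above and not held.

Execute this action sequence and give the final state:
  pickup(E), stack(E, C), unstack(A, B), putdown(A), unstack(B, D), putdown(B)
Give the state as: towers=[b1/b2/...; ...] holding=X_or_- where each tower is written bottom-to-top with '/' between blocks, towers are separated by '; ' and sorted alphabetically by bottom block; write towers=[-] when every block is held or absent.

towers=[A; B; C/E; D] holding=-

step 1 (pickup(E)): towers=[C; D/B/A] holding=E
step 2 (stack(E, C)): towers=[C/E; D/B/A] holding=-
step 3 (unstack(A, B)): towers=[C/E; D/B] holding=A
step 4 (putdown(A)): towers=[A; C/E; D/B] holding=-
step 5 (unstack(B, D)): towers=[A; C/E; D] holding=B
step 6 (putdown(B)): towers=[A; B; C/E; D] holding=-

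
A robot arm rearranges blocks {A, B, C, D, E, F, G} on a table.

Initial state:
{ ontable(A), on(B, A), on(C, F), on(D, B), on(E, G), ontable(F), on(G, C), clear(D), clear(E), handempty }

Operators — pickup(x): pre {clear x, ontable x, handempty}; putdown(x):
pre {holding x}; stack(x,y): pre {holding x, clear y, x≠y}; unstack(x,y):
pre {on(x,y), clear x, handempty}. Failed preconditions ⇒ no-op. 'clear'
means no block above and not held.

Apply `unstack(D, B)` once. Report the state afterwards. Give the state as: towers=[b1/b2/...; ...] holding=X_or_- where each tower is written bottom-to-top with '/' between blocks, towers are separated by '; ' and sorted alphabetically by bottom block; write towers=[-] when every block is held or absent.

before: towers=[A/B/D; F/C/G/E] holding=-
pre[unstack(D, B)]: on(D,B) ok, clear(D) ok, handempty ok
all met → apply unstack(D, B)
after:  towers=[A/B; F/C/G/E] holding=D

towers=[A/B; F/C/G/E] holding=D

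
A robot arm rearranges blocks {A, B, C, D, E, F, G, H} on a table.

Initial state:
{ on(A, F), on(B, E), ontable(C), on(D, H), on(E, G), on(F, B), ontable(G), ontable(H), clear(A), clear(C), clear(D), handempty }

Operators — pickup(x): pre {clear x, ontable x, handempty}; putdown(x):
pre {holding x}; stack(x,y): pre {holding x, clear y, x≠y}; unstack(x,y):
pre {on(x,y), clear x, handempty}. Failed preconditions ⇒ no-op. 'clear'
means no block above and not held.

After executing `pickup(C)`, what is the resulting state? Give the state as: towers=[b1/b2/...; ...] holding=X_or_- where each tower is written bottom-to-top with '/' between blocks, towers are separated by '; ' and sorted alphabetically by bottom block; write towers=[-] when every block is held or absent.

before: towers=[C; G/E/B/F/A; H/D] holding=-
pre[pickup(C)]: clear(C) ok, ontable(C) ok, handempty ok
all met → apply pickup(C)
after:  towers=[G/E/B/F/A; H/D] holding=C

towers=[G/E/B/F/A; H/D] holding=C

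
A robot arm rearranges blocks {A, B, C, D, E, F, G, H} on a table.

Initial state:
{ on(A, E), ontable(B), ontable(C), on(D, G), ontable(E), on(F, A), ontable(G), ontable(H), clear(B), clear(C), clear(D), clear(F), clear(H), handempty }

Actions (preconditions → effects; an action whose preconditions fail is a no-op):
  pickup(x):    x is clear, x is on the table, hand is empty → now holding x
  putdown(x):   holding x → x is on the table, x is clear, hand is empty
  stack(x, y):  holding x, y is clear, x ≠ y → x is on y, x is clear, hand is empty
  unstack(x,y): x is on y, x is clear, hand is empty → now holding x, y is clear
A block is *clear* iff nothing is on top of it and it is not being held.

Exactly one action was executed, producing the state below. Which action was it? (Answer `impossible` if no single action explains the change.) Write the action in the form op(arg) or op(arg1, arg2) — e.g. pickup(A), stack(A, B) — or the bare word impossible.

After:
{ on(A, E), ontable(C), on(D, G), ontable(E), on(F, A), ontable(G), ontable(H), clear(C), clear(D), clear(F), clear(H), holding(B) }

target: towers=[C; E/A/F; G/D; H] holding=B
         pickup(H) → towers=[B; C; E/A/F; G/D] holding=H
         pickup(B) → towers=[C; E/A/F; G/D; H] holding=B  ← match
     unstack(F, A) → towers=[B; C; E/A; G/D; H] holding=F
     unstack(D, G) → towers=[B; C; E/A/F; G; H] holding=D
         pickup(C) → towers=[B; E/A/F; G/D; H] holding=C

pickup(B)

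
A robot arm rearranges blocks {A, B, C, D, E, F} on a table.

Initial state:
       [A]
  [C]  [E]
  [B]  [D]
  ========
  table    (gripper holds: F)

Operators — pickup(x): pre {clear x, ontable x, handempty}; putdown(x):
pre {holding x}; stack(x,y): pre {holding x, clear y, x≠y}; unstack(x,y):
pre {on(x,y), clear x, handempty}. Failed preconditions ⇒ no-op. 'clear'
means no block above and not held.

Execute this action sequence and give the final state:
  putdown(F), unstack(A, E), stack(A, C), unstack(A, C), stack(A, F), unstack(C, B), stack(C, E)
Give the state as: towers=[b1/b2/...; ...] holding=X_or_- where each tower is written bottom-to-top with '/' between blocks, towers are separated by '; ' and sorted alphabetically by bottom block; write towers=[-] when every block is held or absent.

towers=[B; D/E/C; F/A] holding=-

step 1 (putdown(F)): towers=[B/C; D/E/A; F] holding=-
step 2 (unstack(A, E)): towers=[B/C; D/E; F] holding=A
step 3 (stack(A, C)): towers=[B/C/A; D/E; F] holding=-
step 4 (unstack(A, C)): towers=[B/C; D/E; F] holding=A
step 5 (stack(A, F)): towers=[B/C; D/E; F/A] holding=-
step 6 (unstack(C, B)): towers=[B; D/E; F/A] holding=C
step 7 (stack(C, E)): towers=[B; D/E/C; F/A] holding=-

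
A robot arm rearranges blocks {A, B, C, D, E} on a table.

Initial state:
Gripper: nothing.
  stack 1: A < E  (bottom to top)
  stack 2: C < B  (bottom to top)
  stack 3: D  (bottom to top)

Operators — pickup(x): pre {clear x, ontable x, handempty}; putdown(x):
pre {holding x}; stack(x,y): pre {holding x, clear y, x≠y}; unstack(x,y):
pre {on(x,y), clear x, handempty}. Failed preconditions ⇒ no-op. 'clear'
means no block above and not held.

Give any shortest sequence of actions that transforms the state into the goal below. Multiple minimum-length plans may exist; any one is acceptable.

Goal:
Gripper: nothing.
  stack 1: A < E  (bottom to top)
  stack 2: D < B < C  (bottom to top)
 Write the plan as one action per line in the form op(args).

unstack(B, C)
stack(B, D)
pickup(C)
stack(C, B)

step 1 (unstack(B, C)): towers=[A/E; C; D] holding=B
step 2 (stack(B, D)): towers=[A/E; C; D/B] holding=-
step 3 (pickup(C)): towers=[A/E; D/B] holding=C
step 4 (stack(C, B)): towers=[A/E; D/B/C] holding=-
goal check: towers=[A/E; D/B/C] holding=- — reached (length 4, optimal by BFS)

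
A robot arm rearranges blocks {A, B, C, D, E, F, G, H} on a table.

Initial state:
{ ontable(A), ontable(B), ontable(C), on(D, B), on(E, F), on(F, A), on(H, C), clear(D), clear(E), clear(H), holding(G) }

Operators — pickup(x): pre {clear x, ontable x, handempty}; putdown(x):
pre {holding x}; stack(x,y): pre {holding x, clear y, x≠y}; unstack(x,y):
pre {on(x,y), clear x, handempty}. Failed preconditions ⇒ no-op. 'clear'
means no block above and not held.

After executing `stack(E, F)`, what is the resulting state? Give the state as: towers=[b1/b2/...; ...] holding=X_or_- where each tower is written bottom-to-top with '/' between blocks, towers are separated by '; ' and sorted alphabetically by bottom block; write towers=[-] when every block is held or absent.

towers=[A/F/E; B/D; C/H] holding=G

before: towers=[A/F/E; B/D; C/H] holding=G
pre[stack(E, F)]: holding(E) no, clear(F) no, E≠F yes
holding(E), clear(F) unmet → stack(E, F) is a no-op
after:  towers=[A/F/E; B/D; C/H] holding=G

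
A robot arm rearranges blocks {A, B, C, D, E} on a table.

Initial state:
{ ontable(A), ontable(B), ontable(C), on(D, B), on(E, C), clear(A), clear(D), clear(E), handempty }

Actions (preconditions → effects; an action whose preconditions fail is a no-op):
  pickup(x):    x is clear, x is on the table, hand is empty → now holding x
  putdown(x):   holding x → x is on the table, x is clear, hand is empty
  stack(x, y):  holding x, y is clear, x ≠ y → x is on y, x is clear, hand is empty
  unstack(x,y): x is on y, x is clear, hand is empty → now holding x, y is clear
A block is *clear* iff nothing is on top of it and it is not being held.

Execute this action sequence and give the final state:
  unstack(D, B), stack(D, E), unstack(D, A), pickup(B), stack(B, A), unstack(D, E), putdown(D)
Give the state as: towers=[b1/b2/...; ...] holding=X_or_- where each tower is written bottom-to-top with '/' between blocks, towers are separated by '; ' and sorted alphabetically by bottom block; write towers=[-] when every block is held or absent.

step 1 (unstack(D, B)): towers=[A; B; C/E] holding=D
step 2 (stack(D, E)): towers=[A; B; C/E/D] holding=-
step 3 (unstack(D, A)) [no-op]: towers=[A; B; C/E/D] holding=-
step 4 (pickup(B)): towers=[A; C/E/D] holding=B
step 5 (stack(B, A)): towers=[A/B; C/E/D] holding=-
step 6 (unstack(D, E)): towers=[A/B; C/E] holding=D
step 7 (putdown(D)): towers=[A/B; C/E; D] holding=-

towers=[A/B; C/E; D] holding=-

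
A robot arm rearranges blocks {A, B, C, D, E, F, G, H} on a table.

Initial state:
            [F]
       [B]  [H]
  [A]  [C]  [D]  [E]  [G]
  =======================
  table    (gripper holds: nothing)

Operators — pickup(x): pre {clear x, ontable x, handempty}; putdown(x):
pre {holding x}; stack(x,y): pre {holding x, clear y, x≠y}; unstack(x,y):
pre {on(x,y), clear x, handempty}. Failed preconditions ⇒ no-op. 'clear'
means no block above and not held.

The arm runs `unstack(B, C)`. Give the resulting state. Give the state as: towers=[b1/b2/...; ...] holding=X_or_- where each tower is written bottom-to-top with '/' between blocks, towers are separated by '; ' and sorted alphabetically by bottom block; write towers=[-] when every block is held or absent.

towers=[A; C; D/H/F; E; G] holding=B

before: towers=[A; C/B; D/H/F; E; G] holding=-
pre[unstack(B, C)]: on(B,C) yes, clear(B) yes, handempty yes
all met → apply unstack(B, C)
after:  towers=[A; C; D/H/F; E; G] holding=B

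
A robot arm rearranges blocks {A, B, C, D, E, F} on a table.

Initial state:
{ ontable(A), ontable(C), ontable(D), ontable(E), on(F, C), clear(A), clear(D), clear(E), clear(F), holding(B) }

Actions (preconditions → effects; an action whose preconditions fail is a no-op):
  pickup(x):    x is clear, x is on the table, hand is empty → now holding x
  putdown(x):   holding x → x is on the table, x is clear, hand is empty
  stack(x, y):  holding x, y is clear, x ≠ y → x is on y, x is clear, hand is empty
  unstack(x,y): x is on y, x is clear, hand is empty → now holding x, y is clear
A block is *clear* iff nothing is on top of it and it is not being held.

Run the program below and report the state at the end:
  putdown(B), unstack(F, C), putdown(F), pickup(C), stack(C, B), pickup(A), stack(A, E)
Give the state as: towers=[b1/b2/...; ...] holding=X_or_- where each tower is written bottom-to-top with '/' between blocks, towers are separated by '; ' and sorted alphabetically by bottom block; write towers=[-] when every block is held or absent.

step 1 (putdown(B)): towers=[A; B; C/F; D; E] holding=-
step 2 (unstack(F, C)): towers=[A; B; C; D; E] holding=F
step 3 (putdown(F)): towers=[A; B; C; D; E; F] holding=-
step 4 (pickup(C)): towers=[A; B; D; E; F] holding=C
step 5 (stack(C, B)): towers=[A; B/C; D; E; F] holding=-
step 6 (pickup(A)): towers=[B/C; D; E; F] holding=A
step 7 (stack(A, E)): towers=[B/C; D; E/A; F] holding=-

towers=[B/C; D; E/A; F] holding=-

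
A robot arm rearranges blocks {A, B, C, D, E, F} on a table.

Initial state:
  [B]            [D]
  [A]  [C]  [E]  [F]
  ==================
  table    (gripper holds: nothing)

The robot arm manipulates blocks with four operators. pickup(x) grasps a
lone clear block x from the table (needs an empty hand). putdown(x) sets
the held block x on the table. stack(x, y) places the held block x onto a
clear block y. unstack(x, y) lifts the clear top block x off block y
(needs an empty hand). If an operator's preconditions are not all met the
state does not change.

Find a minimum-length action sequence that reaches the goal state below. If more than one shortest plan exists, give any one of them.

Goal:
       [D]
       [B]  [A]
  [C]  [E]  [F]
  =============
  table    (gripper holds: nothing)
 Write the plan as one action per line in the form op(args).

step 1 (unstack(B, A)): towers=[A; C; E; F/D] holding=B
step 2 (stack(B, E)): towers=[A; C; E/B; F/D] holding=-
step 3 (unstack(D, F)): towers=[A; C; E/B; F] holding=D
step 4 (stack(D, B)): towers=[A; C; E/B/D; F] holding=-
step 5 (pickup(A)): towers=[C; E/B/D; F] holding=A
step 6 (stack(A, F)): towers=[C; E/B/D; F/A] holding=-
goal check: towers=[C; E/B/D; F/A] holding=- — reached (length 6, optimal by BFS)

unstack(B, A)
stack(B, E)
unstack(D, F)
stack(D, B)
pickup(A)
stack(A, F)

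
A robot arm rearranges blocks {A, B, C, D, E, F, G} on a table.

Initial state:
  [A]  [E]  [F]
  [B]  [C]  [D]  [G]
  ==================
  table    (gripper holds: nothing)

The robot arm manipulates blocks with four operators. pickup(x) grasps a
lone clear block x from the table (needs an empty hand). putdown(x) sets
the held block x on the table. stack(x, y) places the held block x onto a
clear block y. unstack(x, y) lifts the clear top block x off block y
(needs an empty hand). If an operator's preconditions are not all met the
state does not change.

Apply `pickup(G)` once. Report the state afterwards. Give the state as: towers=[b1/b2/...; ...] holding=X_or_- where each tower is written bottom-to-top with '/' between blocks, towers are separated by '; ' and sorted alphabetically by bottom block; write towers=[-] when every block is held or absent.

towers=[B/A; C/E; D/F] holding=G

before: towers=[B/A; C/E; D/F; G] holding=-
pre[pickup(G)]: clear(G) yes, ontable(G) yes, handempty yes
all met → apply pickup(G)
after:  towers=[B/A; C/E; D/F] holding=G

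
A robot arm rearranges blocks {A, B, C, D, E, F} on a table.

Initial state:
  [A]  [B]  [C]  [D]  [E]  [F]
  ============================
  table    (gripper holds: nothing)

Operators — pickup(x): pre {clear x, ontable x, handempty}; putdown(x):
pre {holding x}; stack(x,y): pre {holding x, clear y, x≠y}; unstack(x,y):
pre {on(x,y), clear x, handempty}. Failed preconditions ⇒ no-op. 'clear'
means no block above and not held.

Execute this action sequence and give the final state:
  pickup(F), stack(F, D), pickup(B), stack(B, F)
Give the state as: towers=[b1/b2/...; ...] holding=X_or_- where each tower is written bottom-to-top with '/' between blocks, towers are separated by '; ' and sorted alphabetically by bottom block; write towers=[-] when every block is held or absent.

towers=[A; C; D/F/B; E] holding=-

step 1 (pickup(F)): towers=[A; B; C; D; E] holding=F
step 2 (stack(F, D)): towers=[A; B; C; D/F; E] holding=-
step 3 (pickup(B)): towers=[A; C; D/F; E] holding=B
step 4 (stack(B, F)): towers=[A; C; D/F/B; E] holding=-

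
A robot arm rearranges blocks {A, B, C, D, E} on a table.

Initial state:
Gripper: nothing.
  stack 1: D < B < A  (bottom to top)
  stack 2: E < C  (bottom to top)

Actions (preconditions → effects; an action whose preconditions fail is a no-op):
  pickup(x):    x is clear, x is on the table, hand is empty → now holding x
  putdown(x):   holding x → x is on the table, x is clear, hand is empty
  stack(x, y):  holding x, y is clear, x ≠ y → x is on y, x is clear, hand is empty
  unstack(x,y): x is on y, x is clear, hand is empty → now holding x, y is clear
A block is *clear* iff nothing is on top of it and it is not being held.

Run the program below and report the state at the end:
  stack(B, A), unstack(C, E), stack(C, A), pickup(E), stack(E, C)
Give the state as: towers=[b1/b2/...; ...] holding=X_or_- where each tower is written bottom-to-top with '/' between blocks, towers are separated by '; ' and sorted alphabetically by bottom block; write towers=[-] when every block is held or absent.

step 1 (stack(B, A)) [no-op]: towers=[D/B/A; E/C] holding=-
step 2 (unstack(C, E)): towers=[D/B/A; E] holding=C
step 3 (stack(C, A)): towers=[D/B/A/C; E] holding=-
step 4 (pickup(E)): towers=[D/B/A/C] holding=E
step 5 (stack(E, C)): towers=[D/B/A/C/E] holding=-

towers=[D/B/A/C/E] holding=-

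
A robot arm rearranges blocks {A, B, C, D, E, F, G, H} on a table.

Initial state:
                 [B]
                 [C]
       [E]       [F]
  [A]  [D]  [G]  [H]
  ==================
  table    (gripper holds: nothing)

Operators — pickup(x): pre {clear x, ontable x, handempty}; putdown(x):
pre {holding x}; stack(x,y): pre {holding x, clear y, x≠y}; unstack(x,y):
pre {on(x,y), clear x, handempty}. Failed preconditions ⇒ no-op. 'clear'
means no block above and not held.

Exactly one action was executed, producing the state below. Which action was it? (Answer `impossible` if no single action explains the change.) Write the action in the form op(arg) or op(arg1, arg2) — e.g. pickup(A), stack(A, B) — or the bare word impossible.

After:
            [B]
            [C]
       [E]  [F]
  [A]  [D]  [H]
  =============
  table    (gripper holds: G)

target: towers=[A; D/E; H/F/C/B] holding=G
         pickup(G) → towers=[A; D/E; H/F/C/B] holding=G  ← match
         pickup(A) → towers=[D/E; G; H/F/C/B] holding=A
     unstack(E, D) → towers=[A; D; G; H/F/C/B] holding=E
     unstack(B, C) → towers=[A; D/E; G; H/F/C] holding=B

pickup(G)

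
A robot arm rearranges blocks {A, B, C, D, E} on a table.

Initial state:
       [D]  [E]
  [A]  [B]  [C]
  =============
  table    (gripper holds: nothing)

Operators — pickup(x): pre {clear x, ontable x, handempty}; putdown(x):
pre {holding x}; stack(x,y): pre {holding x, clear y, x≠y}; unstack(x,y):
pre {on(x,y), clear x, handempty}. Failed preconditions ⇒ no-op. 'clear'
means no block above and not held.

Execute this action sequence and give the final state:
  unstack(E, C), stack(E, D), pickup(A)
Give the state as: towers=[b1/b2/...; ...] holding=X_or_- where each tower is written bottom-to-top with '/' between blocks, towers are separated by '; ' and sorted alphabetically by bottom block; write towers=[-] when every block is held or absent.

step 1 (unstack(E, C)): towers=[A; B/D; C] holding=E
step 2 (stack(E, D)): towers=[A; B/D/E; C] holding=-
step 3 (pickup(A)): towers=[B/D/E; C] holding=A

towers=[B/D/E; C] holding=A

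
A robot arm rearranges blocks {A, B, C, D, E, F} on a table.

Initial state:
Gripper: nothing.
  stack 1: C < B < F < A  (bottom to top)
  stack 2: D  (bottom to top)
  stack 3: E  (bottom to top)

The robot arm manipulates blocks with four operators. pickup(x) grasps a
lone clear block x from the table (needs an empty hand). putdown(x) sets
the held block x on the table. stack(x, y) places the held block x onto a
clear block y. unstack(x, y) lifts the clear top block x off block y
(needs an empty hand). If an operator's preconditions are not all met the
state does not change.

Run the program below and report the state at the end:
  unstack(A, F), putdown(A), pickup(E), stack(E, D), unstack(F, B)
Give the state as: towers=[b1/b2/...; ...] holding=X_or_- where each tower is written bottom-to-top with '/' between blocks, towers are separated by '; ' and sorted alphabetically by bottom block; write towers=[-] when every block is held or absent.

towers=[A; C/B; D/E] holding=F

step 1 (unstack(A, F)): towers=[C/B/F; D; E] holding=A
step 2 (putdown(A)): towers=[A; C/B/F; D; E] holding=-
step 3 (pickup(E)): towers=[A; C/B/F; D] holding=E
step 4 (stack(E, D)): towers=[A; C/B/F; D/E] holding=-
step 5 (unstack(F, B)): towers=[A; C/B; D/E] holding=F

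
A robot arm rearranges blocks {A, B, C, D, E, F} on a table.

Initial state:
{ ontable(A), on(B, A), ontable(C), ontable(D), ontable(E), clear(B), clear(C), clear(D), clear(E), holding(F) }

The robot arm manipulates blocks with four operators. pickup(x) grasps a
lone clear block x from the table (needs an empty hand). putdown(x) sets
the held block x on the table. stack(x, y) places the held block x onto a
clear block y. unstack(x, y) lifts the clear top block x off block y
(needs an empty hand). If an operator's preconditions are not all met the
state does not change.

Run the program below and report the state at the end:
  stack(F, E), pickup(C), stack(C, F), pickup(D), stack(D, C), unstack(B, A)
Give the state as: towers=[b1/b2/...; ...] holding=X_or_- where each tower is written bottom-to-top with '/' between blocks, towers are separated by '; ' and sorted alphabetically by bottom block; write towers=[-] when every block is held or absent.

towers=[A; E/F/C/D] holding=B

step 1 (stack(F, E)): towers=[A/B; C; D; E/F] holding=-
step 2 (pickup(C)): towers=[A/B; D; E/F] holding=C
step 3 (stack(C, F)): towers=[A/B; D; E/F/C] holding=-
step 4 (pickup(D)): towers=[A/B; E/F/C] holding=D
step 5 (stack(D, C)): towers=[A/B; E/F/C/D] holding=-
step 6 (unstack(B, A)): towers=[A; E/F/C/D] holding=B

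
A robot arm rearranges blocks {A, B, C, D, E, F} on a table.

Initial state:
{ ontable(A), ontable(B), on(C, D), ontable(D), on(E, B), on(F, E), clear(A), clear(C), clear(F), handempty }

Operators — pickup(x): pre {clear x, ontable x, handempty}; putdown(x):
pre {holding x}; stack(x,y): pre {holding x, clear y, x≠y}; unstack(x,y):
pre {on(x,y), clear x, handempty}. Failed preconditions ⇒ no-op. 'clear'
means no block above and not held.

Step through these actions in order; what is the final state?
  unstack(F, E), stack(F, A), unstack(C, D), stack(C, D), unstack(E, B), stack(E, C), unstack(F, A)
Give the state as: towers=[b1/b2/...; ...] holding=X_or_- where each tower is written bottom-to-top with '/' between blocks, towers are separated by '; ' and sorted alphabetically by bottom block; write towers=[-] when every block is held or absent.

towers=[A; B; D/C/E] holding=F

step 1 (unstack(F, E)): towers=[A; B/E; D/C] holding=F
step 2 (stack(F, A)): towers=[A/F; B/E; D/C] holding=-
step 3 (unstack(C, D)): towers=[A/F; B/E; D] holding=C
step 4 (stack(C, D)): towers=[A/F; B/E; D/C] holding=-
step 5 (unstack(E, B)): towers=[A/F; B; D/C] holding=E
step 6 (stack(E, C)): towers=[A/F; B; D/C/E] holding=-
step 7 (unstack(F, A)): towers=[A; B; D/C/E] holding=F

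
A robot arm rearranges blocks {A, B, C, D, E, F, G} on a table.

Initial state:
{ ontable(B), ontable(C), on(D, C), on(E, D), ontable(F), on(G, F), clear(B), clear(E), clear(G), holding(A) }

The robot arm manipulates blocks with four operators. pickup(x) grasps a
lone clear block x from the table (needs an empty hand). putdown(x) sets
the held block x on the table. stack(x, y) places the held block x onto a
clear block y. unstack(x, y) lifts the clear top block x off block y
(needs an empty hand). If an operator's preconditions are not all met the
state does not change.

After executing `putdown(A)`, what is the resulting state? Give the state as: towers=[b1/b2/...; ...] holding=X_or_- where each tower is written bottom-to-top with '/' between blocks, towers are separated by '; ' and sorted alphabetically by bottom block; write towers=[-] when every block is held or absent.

before: towers=[B; C/D/E; F/G] holding=A
pre[putdown(A)]: holding(A) ok
all met → apply putdown(A)
after:  towers=[A; B; C/D/E; F/G] holding=-

towers=[A; B; C/D/E; F/G] holding=-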